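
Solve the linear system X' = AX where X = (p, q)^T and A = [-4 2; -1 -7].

Coefficient matrix A = [[-4, 2], [-1, -7]].
Characteristic polynomial det(A - λI) = λ^2 + 11λ + 30 = 0.
Eigenvalues λ = -6, -5.
For λ=-6: (A-λI) row 1 is [2, 2], so an eigenvector is (-1, 1).
For λ=-5: (A-λI) row 1 is [1, 2], so an eigenvector is (2, -1).
General solution: c_1e^(-6t)(-1,1) + c_2e^(-5t)(2,-1).

p(t) = -c_1e^(-6t) + 2c_2e^(-5t), q(t) = c_1e^(-6t) - c_2e^(-5t)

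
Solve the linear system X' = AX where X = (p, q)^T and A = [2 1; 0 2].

p(t) = C_1e^(2t) + C_2te^(2t) - 2C_2e^(2t), q(t) = C_2e^(2t)

Coefficient matrix A = [[2, 1], [0, 2]].
Characteristic polynomial det(A - λI) = λ^2 - 4λ + 4 = 0.
Single eigenvalue λ = 2 with algebraic multiplicity 2.
Eigenvector v = (1,0); generalized eigenvector w with (A-λI)w=v is (-2,1).
General solution: e^(2t)[C_1·v + C_2·(t·v + w)].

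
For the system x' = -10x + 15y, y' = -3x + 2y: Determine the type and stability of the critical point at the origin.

A = [[-10,15],[-3,2]]; det(A-λI) = λ^2 + 8λ + 25.
λ = -4 ± 3i: negative real part.

stable spiral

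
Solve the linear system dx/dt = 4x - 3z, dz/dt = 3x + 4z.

x(t) = K_1e^(4t)sin(3t) - K_2e^(4t)cos(3t), z(t) = -K_1e^(4t)cos(3t) - K_2e^(4t)sin(3t)

Coefficient matrix A = [[4, -3], [3, 4]].
Characteristic polynomial det(A - λI) = λ^2 - 8λ + 25 = 0.
Eigenvalues λ = 4 ± 3i (complex conjugate pair).
For λ=4+3i: an eigenvector is (0,-1) - i(1,0) = (0 - i, -1).
A real fundamental pair from Re and Im of e^((4+3i)t)v: X_1 = e^(4t)(cos(3t)·(0,-1) + sin(3t)·(1,0)), X_2 = e^(4t)(sin(3t)·(0,-1) - cos(3t)·(1,0)).
General solution: K_1X_1 + K_2X_2.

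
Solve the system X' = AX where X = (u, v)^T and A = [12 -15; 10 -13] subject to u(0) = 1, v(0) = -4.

u(t) = 15e^(2t) - 14e^(-3t), v(t) = 10e^(2t) - 14e^(-3t)

Coefficient matrix A = [[12, -15], [10, -13]].
Characteristic polynomial det(A - λI) = λ^2 + λ - 6 = 0.
Eigenvalues λ = -3, 2.
For λ=-3: (A-λI) row 1 is [15, -15], so an eigenvector is (-1, -1).
For λ=2: (A-λI) row 1 is [10, -15], so an eigenvector is (3, 2).
General solution: c_1e^(-3t)(-1,-1) + c_2e^(2t)(3,2).
Applying u(0)=1, v(0)=-4 gives c_1=14, c_2=5.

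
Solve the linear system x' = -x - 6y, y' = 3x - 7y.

Coefficient matrix A = [[-1, -6], [3, -7]].
Characteristic polynomial det(A - λI) = λ^2 + 8λ + 25 = 0.
Eigenvalues λ = -4 ± 3i (complex conjugate pair).
For λ=-4+3i: an eigenvector is (-1,-1) - i(1,0) = (-1 - i, -1).
A real fundamental pair from Re and Im of e^((-4+3i)t)v: X_1 = e^(-4t)(cos(3t)·(-1,-1) + sin(3t)·(1,0)), X_2 = e^(-4t)(sin(3t)·(-1,-1) - cos(3t)·(1,0)).
General solution: K_1X_1 + K_2X_2.

x(t) = K_1e^(-4t)sin(3t) - K_1e^(-4t)cos(3t) - K_2e^(-4t)sin(3t) - K_2e^(-4t)cos(3t), y(t) = -K_1e^(-4t)cos(3t) - K_2e^(-4t)sin(3t)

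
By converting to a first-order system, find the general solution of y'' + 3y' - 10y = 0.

Let x_1 = y, x_2 = y'. Then x_1' = x_2 and x_2' = 10x_1 - 3x_2.
A = [[0,1],[10,-3]]; det(A-λI) = λ^2 + 3λ - 10.
Eigenvalues λ = -5, 2 with eigenvectors (1,-5), (1,2).

y(t) = K_1e^(-5t) + K_2e^(2t)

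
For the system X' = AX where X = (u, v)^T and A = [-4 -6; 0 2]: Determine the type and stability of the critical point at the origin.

A = [[-4,-6],[0,2]]; det(A-λI) = λ^2 + 2λ - 8.
λ = -4, 2: opposite signs.

saddle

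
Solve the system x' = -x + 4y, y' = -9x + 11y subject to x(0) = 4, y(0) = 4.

Coefficient matrix A = [[-1, 4], [-9, 11]].
Characteristic polynomial det(A - λI) = λ^2 - 10λ + 25 = 0.
Single eigenvalue λ = 5 with algebraic multiplicity 2.
Eigenvector v = (2,3); generalized eigenvector w with (A-λI)w=v is (-1,-1).
General solution: e^(5t)[K_1·v + K_2·(t·v + w)].
Applying x(0)=4, y(0)=4 gives K_1=0, K_2=-4.

x(t) = -8te^(5t) + 4e^(5t), y(t) = -12te^(5t) + 4e^(5t)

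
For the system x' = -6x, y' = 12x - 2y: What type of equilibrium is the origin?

stable node

A = [[-6,0],[12,-2]]; det(A-λI) = λ^2 + 8λ + 12.
λ = -6, -2: both negative.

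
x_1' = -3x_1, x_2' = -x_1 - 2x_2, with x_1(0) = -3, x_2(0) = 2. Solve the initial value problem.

Coefficient matrix A = [[-3, 0], [-1, -2]].
Characteristic polynomial det(A - λI) = λ^2 + 5λ + 6 = 0.
Eigenvalues λ = -2, -3.
For λ=-2: (A-λI) row 1 is [-1, 0], so an eigenvector is (0, 1).
For λ=-3: (A-λI) row 2 is [-1, 1], so an eigenvector is (-1, -1).
General solution: C_1e^(-2t)(0,1) + C_2e^(-3t)(-1,-1).
Applying x_1(0)=-3, x_2(0)=2 gives C_1=5, C_2=3.

x_1(t) = -3e^(-3t), x_2(t) = 5e^(-2t) - 3e^(-3t)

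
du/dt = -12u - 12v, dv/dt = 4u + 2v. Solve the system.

Coefficient matrix A = [[-12, -12], [4, 2]].
Characteristic polynomial det(A - λI) = λ^2 + 10λ + 24 = 0.
Eigenvalues λ = -4, -6.
For λ=-4: (A-λI) row 1 is [-8, -12], so an eigenvector is (-3, 2).
For λ=-6: (A-λI) row 1 is [-6, -12], so an eigenvector is (2, -1).
General solution: K_1e^(-4t)(-3,2) + K_2e^(-6t)(2,-1).

u(t) = -3K_1e^(-4t) + 2K_2e^(-6t), v(t) = 2K_1e^(-4t) - K_2e^(-6t)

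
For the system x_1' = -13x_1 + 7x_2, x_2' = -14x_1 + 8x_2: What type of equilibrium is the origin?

saddle

A = [[-13,7],[-14,8]]; det(A-λI) = λ^2 + 5λ - 6.
λ = -6, 1: opposite signs.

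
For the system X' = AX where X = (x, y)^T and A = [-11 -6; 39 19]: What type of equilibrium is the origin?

A = [[-11,-6],[39,19]]; det(A-λI) = λ^2 - 8λ + 25.
λ = 4 ± 3i: positive real part.

unstable spiral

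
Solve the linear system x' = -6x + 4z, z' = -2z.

Coefficient matrix A = [[-6, 4], [0, -2]].
Characteristic polynomial det(A - λI) = λ^2 + 8λ + 12 = 0.
Eigenvalues λ = -6, -2.
For λ=-6: (A-λI) row 1 is [0, 4], so an eigenvector is (-1, 0).
For λ=-2: (A-λI) row 1 is [-4, 4], so an eigenvector is (1, 1).
General solution: K_1e^(-6t)(-1,0) + K_2e^(-2t)(1,1).

x(t) = -K_1e^(-6t) + K_2e^(-2t), z(t) = K_2e^(-2t)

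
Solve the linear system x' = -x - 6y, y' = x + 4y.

Coefficient matrix A = [[-1, -6], [1, 4]].
Characteristic polynomial det(A - λI) = λ^2 - 3λ + 2 = 0.
Eigenvalues λ = 2, 1.
For λ=2: (A-λI) row 1 is [-3, -6], so an eigenvector is (2, -1).
For λ=1: (A-λI) row 1 is [-2, -6], so an eigenvector is (3, -1).
General solution: C_1e^(2t)(2,-1) + C_2e^(t)(3,-1).

x(t) = 2C_1e^(2t) + 3C_2e^(t), y(t) = -C_1e^(2t) - C_2e^(t)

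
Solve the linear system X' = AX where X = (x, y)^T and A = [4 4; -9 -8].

x(t) = 2c_1e^(-2t) + 2c_2te^(-2t) + c_2e^(-2t), y(t) = -3c_1e^(-2t) - 3c_2te^(-2t) - c_2e^(-2t)

Coefficient matrix A = [[4, 4], [-9, -8]].
Characteristic polynomial det(A - λI) = λ^2 + 4λ + 4 = 0.
Single eigenvalue λ = -2 with algebraic multiplicity 2.
Eigenvector v = (2,-3); generalized eigenvector w with (A-λI)w=v is (1,-1).
General solution: e^(-2t)[c_1·v + c_2·(t·v + w)].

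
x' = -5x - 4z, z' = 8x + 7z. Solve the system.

x(t) = -K_1e^(3t) + K_2e^(-t), z(t) = 2K_1e^(3t) - K_2e^(-t)

Coefficient matrix A = [[-5, -4], [8, 7]].
Characteristic polynomial det(A - λI) = λ^2 - 2λ - 3 = 0.
Eigenvalues λ = 3, -1.
For λ=3: (A-λI) row 1 is [-8, -4], so an eigenvector is (-1, 2).
For λ=-1: (A-λI) row 1 is [-4, -4], so an eigenvector is (1, -1).
General solution: K_1e^(3t)(-1,2) + K_2e^(-t)(1,-1).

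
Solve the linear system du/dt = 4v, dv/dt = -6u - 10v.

Coefficient matrix A = [[0, 4], [-6, -10]].
Characteristic polynomial det(A - λI) = λ^2 + 10λ + 24 = 0.
Eigenvalues λ = -6, -4.
For λ=-6: (A-λI) row 1 is [6, 4], so an eigenvector is (-2, 3).
For λ=-4: (A-λI) row 1 is [4, 4], so an eigenvector is (-1, 1).
General solution: C_1e^(-6t)(-2,3) + C_2e^(-4t)(-1,1).

u(t) = -2C_1e^(-6t) - C_2e^(-4t), v(t) = 3C_1e^(-6t) + C_2e^(-4t)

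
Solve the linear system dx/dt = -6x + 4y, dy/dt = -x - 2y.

x(t) = 2c_1e^(-4t) + 2c_2te^(-4t) + c_2e^(-4t), y(t) = c_1e^(-4t) + c_2te^(-4t) + c_2e^(-4t)

Coefficient matrix A = [[-6, 4], [-1, -2]].
Characteristic polynomial det(A - λI) = λ^2 + 8λ + 16 = 0.
Single eigenvalue λ = -4 with algebraic multiplicity 2.
Eigenvector v = (2,1); generalized eigenvector w with (A-λI)w=v is (1,1).
General solution: e^(-4t)[c_1·v + c_2·(t·v + w)].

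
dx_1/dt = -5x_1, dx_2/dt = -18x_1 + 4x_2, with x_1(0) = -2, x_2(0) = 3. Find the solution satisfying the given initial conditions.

x_1(t) = -2e^(-5t), x_2(t) = 7e^(4t) - 4e^(-5t)

Coefficient matrix A = [[-5, 0], [-18, 4]].
Characteristic polynomial det(A - λI) = λ^2 + λ - 20 = 0.
Eigenvalues λ = 4, -5.
For λ=4: (A-λI) row 1 is [-9, 0], so an eigenvector is (0, -1).
For λ=-5: (A-λI) row 2 is [-18, 9], so an eigenvector is (1, 2).
General solution: c_1e^(4t)(0,-1) + c_2e^(-5t)(1,2).
Applying x_1(0)=-2, x_2(0)=3 gives c_1=-7, c_2=-2.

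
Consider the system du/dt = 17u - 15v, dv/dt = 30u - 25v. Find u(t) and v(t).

Coefficient matrix A = [[17, -15], [30, -25]].
Characteristic polynomial det(A - λI) = λ^2 + 8λ + 25 = 0.
Eigenvalues λ = -4 ± 3i (complex conjugate pair).
For λ=-4+3i: an eigenvector is (-2,-3) - i(1,1) = (-2 - i, -3 - i).
A real fundamental pair from Re and Im of e^((-4+3i)t)v: X_1 = e^(-4t)(cos(3t)·(-2,-3) + sin(3t)·(1,1)), X_2 = e^(-4t)(sin(3t)·(-2,-3) - cos(3t)·(1,1)).
General solution: K_1X_1 + K_2X_2.

u(t) = K_1e^(-4t)sin(3t) - 2K_1e^(-4t)cos(3t) - 2K_2e^(-4t)sin(3t) - K_2e^(-4t)cos(3t), v(t) = K_1e^(-4t)sin(3t) - 3K_1e^(-4t)cos(3t) - 3K_2e^(-4t)sin(3t) - K_2e^(-4t)cos(3t)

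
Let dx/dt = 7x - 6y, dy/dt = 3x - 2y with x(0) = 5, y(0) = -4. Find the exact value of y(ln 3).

A = [[7,-6],[3,-2]]; eigenvalues λ = 1, 4.
Eigenvectors: (-1,-1) for λ=1, (-2,-1) for λ=4.
From the initial condition, c_1 = 13, c_2 = -9.
y(ln 3) = (13)(3^1)(-1) + (-9)(3^4)(-1) = 690.

690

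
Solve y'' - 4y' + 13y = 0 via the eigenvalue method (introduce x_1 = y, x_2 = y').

Let x_1 = y, x_2 = y'. Then x_1' = x_2 and x_2' = -13x_1 + 4x_2.
A = [[0,1],[-13,4]]; det(A-λI) = λ^2 - 4λ + 13.
Eigenvalues λ = 2 ± 3i.

y(t) = K_1e^(2t)cos(3t) + K_2e^(2t)sin(3t)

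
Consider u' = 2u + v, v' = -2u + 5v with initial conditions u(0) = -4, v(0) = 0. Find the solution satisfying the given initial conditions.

u(t) = 4e^(4t) - 8e^(3t), v(t) = 8e^(4t) - 8e^(3t)

Coefficient matrix A = [[2, 1], [-2, 5]].
Characteristic polynomial det(A - λI) = λ^2 - 7λ + 12 = 0.
Eigenvalues λ = 4, 3.
For λ=4: (A-λI) row 1 is [-2, 1], so an eigenvector is (-1, -2).
For λ=3: (A-λI) row 1 is [-1, 1], so an eigenvector is (-1, -1).
General solution: c_1e^(4t)(-1,-2) + c_2e^(3t)(-1,-1).
Applying u(0)=-4, v(0)=0 gives c_1=-4, c_2=8.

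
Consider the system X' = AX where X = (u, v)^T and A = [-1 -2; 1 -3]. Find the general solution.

Coefficient matrix A = [[-1, -2], [1, -3]].
Characteristic polynomial det(A - λI) = λ^2 + 4λ + 5 = 0.
Eigenvalues λ = -2 ± i (complex conjugate pair).
For λ=-2+i: an eigenvector is (1,1) - i(-1,0) = (1 + i, 1).
A real fundamental pair from Re and Im of e^((-2+i)t)v: X_1 = e^(-2t)(cos(t)·(1,1) + sin(t)·(-1,0)), X_2 = e^(-2t)(sin(t)·(1,1) - cos(t)·(-1,0)).
General solution: c_1X_1 + c_2X_2.

u(t) = -c_1e^(-2t)sin(t) + c_1e^(-2t)cos(t) + c_2e^(-2t)sin(t) + c_2e^(-2t)cos(t), v(t) = c_1e^(-2t)cos(t) + c_2e^(-2t)sin(t)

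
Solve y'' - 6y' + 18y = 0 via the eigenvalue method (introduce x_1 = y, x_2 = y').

Let x_1 = y, x_2 = y'. Then x_1' = x_2 and x_2' = -18x_1 + 6x_2.
A = [[0,1],[-18,6]]; det(A-λI) = λ^2 - 6λ + 18.
Eigenvalues λ = 3 ± 3i.

y(t) = C_1e^(3t)cos(3t) + C_2e^(3t)sin(3t)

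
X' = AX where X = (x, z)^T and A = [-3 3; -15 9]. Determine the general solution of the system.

Coefficient matrix A = [[-3, 3], [-15, 9]].
Characteristic polynomial det(A - λI) = λ^2 - 6λ + 18 = 0.
Eigenvalues λ = 3 ± 3i (complex conjugate pair).
For λ=3+3i: an eigenvector is (1,2) - i(0,-1) = (1, 2 + i).
A real fundamental pair from Re and Im of e^((3+3i)t)v: X_1 = e^(3t)(cos(3t)·(1,2) + sin(3t)·(0,-1)), X_2 = e^(3t)(sin(3t)·(1,2) - cos(3t)·(0,-1)).
General solution: c_1X_1 + c_2X_2.

x(t) = c_1e^(3t)cos(3t) + c_2e^(3t)sin(3t), z(t) = -c_1e^(3t)sin(3t) + 2c_1e^(3t)cos(3t) + 2c_2e^(3t)sin(3t) + c_2e^(3t)cos(3t)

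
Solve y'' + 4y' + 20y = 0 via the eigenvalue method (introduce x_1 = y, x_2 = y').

Let x_1 = y, x_2 = y'. Then x_1' = x_2 and x_2' = -20x_1 - 4x_2.
A = [[0,1],[-20,-4]]; det(A-λI) = λ^2 + 4λ + 20.
Eigenvalues λ = -2 ± 4i.

y(t) = K_1e^(-2t)cos(4t) + K_2e^(-2t)sin(4t)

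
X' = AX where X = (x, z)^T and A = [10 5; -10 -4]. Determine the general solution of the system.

x(t) = 2C_1e^(3t)sin(t) + C_1e^(3t)cos(t) + C_2e^(3t)sin(t) - 2C_2e^(3t)cos(t), z(t) = -3C_1e^(3t)sin(t) - C_1e^(3t)cos(t) - C_2e^(3t)sin(t) + 3C_2e^(3t)cos(t)

Coefficient matrix A = [[10, 5], [-10, -4]].
Characteristic polynomial det(A - λI) = λ^2 - 6λ + 10 = 0.
Eigenvalues λ = 3 ± i (complex conjugate pair).
For λ=3+i: an eigenvector is (1,-1) - i(2,-3) = (1 - 2i, -1 + 3i).
A real fundamental pair from Re and Im of e^((3+i)t)v: X_1 = e^(3t)(cos(t)·(1,-1) + sin(t)·(2,-3)), X_2 = e^(3t)(sin(t)·(1,-1) - cos(t)·(2,-3)).
General solution: C_1X_1 + C_2X_2.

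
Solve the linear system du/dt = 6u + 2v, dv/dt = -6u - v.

Coefficient matrix A = [[6, 2], [-6, -1]].
Characteristic polynomial det(A - λI) = λ^2 - 5λ + 6 = 0.
Eigenvalues λ = 3, 2.
For λ=3: (A-λI) row 1 is [3, 2], so an eigenvector is (2, -3).
For λ=2: (A-λI) row 1 is [4, 2], so an eigenvector is (1, -2).
General solution: C_1e^(3t)(2,-3) + C_2e^(2t)(1,-2).

u(t) = 2C_1e^(3t) + C_2e^(2t), v(t) = -3C_1e^(3t) - 2C_2e^(2t)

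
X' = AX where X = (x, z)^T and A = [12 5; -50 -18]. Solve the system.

x(t) = -K_1e^(-3t)cos(5t) - K_2e^(-3t)sin(5t), z(t) = K_1e^(-3t)sin(5t) + 3K_1e^(-3t)cos(5t) + 3K_2e^(-3t)sin(5t) - K_2e^(-3t)cos(5t)

Coefficient matrix A = [[12, 5], [-50, -18]].
Characteristic polynomial det(A - λI) = λ^2 + 6λ + 34 = 0.
Eigenvalues λ = -3 ± 5i (complex conjugate pair).
For λ=-3+5i: an eigenvector is (-1,3) - i(0,1) = (-1, 3 - i).
A real fundamental pair from Re and Im of e^((-3+5i)t)v: X_1 = e^(-3t)(cos(5t)·(-1,3) + sin(5t)·(0,1)), X_2 = e^(-3t)(sin(5t)·(-1,3) - cos(5t)·(0,1)).
General solution: K_1X_1 + K_2X_2.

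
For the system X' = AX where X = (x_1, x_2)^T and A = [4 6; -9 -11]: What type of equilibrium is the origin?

stable node

A = [[4,6],[-9,-11]]; det(A-λI) = λ^2 + 7λ + 10.
λ = -2, -5: both negative.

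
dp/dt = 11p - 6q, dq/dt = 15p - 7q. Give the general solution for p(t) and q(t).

Coefficient matrix A = [[11, -6], [15, -7]].
Characteristic polynomial det(A - λI) = λ^2 - 4λ + 13 = 0.
Eigenvalues λ = 2 ± 3i (complex conjugate pair).
For λ=2+3i: an eigenvector is (-1,-1) - i(-1,-2) = (-1 + i, -1 + 2i).
A real fundamental pair from Re and Im of e^((2+3i)t)v: X_1 = e^(2t)(cos(3t)·(-1,-1) + sin(3t)·(-1,-2)), X_2 = e^(2t)(sin(3t)·(-1,-1) - cos(3t)·(-1,-2)).
General solution: c_1X_1 + c_2X_2.

p(t) = -c_1e^(2t)sin(3t) - c_1e^(2t)cos(3t) - c_2e^(2t)sin(3t) + c_2e^(2t)cos(3t), q(t) = -2c_1e^(2t)sin(3t) - c_1e^(2t)cos(3t) - c_2e^(2t)sin(3t) + 2c_2e^(2t)cos(3t)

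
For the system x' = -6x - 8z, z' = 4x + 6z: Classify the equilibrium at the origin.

A = [[-6,-8],[4,6]]; det(A-λI) = λ^2 - 4.
λ = 2, -2: opposite signs.

saddle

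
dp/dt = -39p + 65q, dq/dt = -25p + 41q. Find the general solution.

p(t) = -2K_1e^(t)sin(5t) - 3K_1e^(t)cos(5t) - 3K_2e^(t)sin(5t) + 2K_2e^(t)cos(5t), q(t) = -K_1e^(t)sin(5t) - 2K_1e^(t)cos(5t) - 2K_2e^(t)sin(5t) + K_2e^(t)cos(5t)

Coefficient matrix A = [[-39, 65], [-25, 41]].
Characteristic polynomial det(A - λI) = λ^2 - 2λ + 26 = 0.
Eigenvalues λ = 1 ± 5i (complex conjugate pair).
For λ=1+5i: an eigenvector is (-3,-2) - i(-2,-1) = (-3 + 2i, -2 + i).
A real fundamental pair from Re and Im of e^((1+5i)t)v: X_1 = e^(t)(cos(5t)·(-3,-2) + sin(5t)·(-2,-1)), X_2 = e^(t)(sin(5t)·(-3,-2) - cos(5t)·(-2,-1)).
General solution: K_1X_1 + K_2X_2.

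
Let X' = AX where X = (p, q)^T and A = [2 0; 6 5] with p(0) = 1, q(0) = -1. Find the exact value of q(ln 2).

A = [[2,0],[6,5]]; eigenvalues λ = 5, 2.
Eigenvectors: (0,-1) for λ=5, (-1,2) for λ=2.
From the initial condition, c_1 = -1, c_2 = -1.
q(ln 2) = (-1)(2^5)(-1) + (-1)(2^2)(2) = 24.

24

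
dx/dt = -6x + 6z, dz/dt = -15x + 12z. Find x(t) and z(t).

Coefficient matrix A = [[-6, 6], [-15, 12]].
Characteristic polynomial det(A - λI) = λ^2 - 6λ + 18 = 0.
Eigenvalues λ = 3 ± 3i (complex conjugate pair).
For λ=3+3i: an eigenvector is (1,2) - i(1,1) = (1 - i, 2 - i).
A real fundamental pair from Re and Im of e^((3+3i)t)v: X_1 = e^(3t)(cos(3t)·(1,2) + sin(3t)·(1,1)), X_2 = e^(3t)(sin(3t)·(1,2) - cos(3t)·(1,1)).
General solution: c_1X_1 + c_2X_2.

x(t) = c_1e^(3t)sin(3t) + c_1e^(3t)cos(3t) + c_2e^(3t)sin(3t) - c_2e^(3t)cos(3t), z(t) = c_1e^(3t)sin(3t) + 2c_1e^(3t)cos(3t) + 2c_2e^(3t)sin(3t) - c_2e^(3t)cos(3t)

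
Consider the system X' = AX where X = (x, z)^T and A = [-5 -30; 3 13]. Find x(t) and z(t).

Coefficient matrix A = [[-5, -30], [3, 13]].
Characteristic polynomial det(A - λI) = λ^2 - 8λ + 25 = 0.
Eigenvalues λ = 4 ± 3i (complex conjugate pair).
For λ=4+3i: an eigenvector is (3,-1) - i(1,0) = (3 - i, -1).
A real fundamental pair from Re and Im of e^((4+3i)t)v: X_1 = e^(4t)(cos(3t)·(3,-1) + sin(3t)·(1,0)), X_2 = e^(4t)(sin(3t)·(3,-1) - cos(3t)·(1,0)).
General solution: c_1X_1 + c_2X_2.

x(t) = c_1e^(4t)sin(3t) + 3c_1e^(4t)cos(3t) + 3c_2e^(4t)sin(3t) - c_2e^(4t)cos(3t), z(t) = -c_1e^(4t)cos(3t) - c_2e^(4t)sin(3t)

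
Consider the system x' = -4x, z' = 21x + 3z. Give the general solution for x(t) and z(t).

x(t) = C_2e^(-4t), z(t) = -C_1e^(3t) - 3C_2e^(-4t)

Coefficient matrix A = [[-4, 0], [21, 3]].
Characteristic polynomial det(A - λI) = λ^2 + λ - 12 = 0.
Eigenvalues λ = 3, -4.
For λ=3: (A-λI) row 1 is [-7, 0], so an eigenvector is (0, -1).
For λ=-4: (A-λI) row 2 is [21, 7], so an eigenvector is (1, -3).
General solution: C_1e^(3t)(0,-1) + C_2e^(-4t)(1,-3).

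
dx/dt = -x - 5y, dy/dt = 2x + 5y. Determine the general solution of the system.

Coefficient matrix A = [[-1, -5], [2, 5]].
Characteristic polynomial det(A - λI) = λ^2 - 4λ + 5 = 0.
Eigenvalues λ = 2 ± i (complex conjugate pair).
For λ=2+i: an eigenvector is (2,-1) - i(-1,1) = (2 + i, -1 - i).
A real fundamental pair from Re and Im of e^((2+i)t)v: X_1 = e^(2t)(cos(t)·(2,-1) + sin(t)·(-1,1)), X_2 = e^(2t)(sin(t)·(2,-1) - cos(t)·(-1,1)).
General solution: c_1X_1 + c_2X_2.

x(t) = -c_1e^(2t)sin(t) + 2c_1e^(2t)cos(t) + 2c_2e^(2t)sin(t) + c_2e^(2t)cos(t), y(t) = c_1e^(2t)sin(t) - c_1e^(2t)cos(t) - c_2e^(2t)sin(t) - c_2e^(2t)cos(t)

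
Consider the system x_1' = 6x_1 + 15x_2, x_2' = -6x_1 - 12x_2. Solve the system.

x_1(t) = K_1e^(-3t)sin(3t) + 2K_1e^(-3t)cos(3t) + 2K_2e^(-3t)sin(3t) - K_2e^(-3t)cos(3t), x_2(t) = -K_1e^(-3t)sin(3t) - K_1e^(-3t)cos(3t) - K_2e^(-3t)sin(3t) + K_2e^(-3t)cos(3t)

Coefficient matrix A = [[6, 15], [-6, -12]].
Characteristic polynomial det(A - λI) = λ^2 + 6λ + 18 = 0.
Eigenvalues λ = -3 ± 3i (complex conjugate pair).
For λ=-3+3i: an eigenvector is (2,-1) - i(1,-1) = (2 - i, -1 + i).
A real fundamental pair from Re and Im of e^((-3+3i)t)v: X_1 = e^(-3t)(cos(3t)·(2,-1) + sin(3t)·(1,-1)), X_2 = e^(-3t)(sin(3t)·(2,-1) - cos(3t)·(1,-1)).
General solution: K_1X_1 + K_2X_2.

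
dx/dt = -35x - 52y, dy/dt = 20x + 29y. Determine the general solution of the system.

x(t) = 3c_1e^(-3t)sin(4t) - 2c_1e^(-3t)cos(4t) - 2c_2e^(-3t)sin(4t) - 3c_2e^(-3t)cos(4t), y(t) = -2c_1e^(-3t)sin(4t) + c_1e^(-3t)cos(4t) + c_2e^(-3t)sin(4t) + 2c_2e^(-3t)cos(4t)

Coefficient matrix A = [[-35, -52], [20, 29]].
Characteristic polynomial det(A - λI) = λ^2 + 6λ + 25 = 0.
Eigenvalues λ = -3 ± 4i (complex conjugate pair).
For λ=-3+4i: an eigenvector is (-2,1) - i(3,-2) = (-2 - 3i, 1 + 2i).
A real fundamental pair from Re and Im of e^((-3+4i)t)v: X_1 = e^(-3t)(cos(4t)·(-2,1) + sin(4t)·(3,-2)), X_2 = e^(-3t)(sin(4t)·(-2,1) - cos(4t)·(3,-2)).
General solution: c_1X_1 + c_2X_2.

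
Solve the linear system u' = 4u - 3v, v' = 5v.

u(t) = 3C_1e^(5t) + C_2e^(4t), v(t) = -C_1e^(5t)

Coefficient matrix A = [[4, -3], [0, 5]].
Characteristic polynomial det(A - λI) = λ^2 - 9λ + 20 = 0.
Eigenvalues λ = 5, 4.
For λ=5: (A-λI) row 1 is [-1, -3], so an eigenvector is (3, -1).
For λ=4: (A-λI) row 1 is [0, -3], so an eigenvector is (1, 0).
General solution: C_1e^(5t)(3,-1) + C_2e^(4t)(1,0).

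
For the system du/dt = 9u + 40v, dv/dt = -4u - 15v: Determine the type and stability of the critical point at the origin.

A = [[9,40],[-4,-15]]; det(A-λI) = λ^2 + 6λ + 25.
λ = -3 ± 4i: negative real part.

stable spiral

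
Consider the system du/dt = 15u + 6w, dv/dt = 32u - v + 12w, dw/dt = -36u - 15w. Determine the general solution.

u(t) = c_1e^(3t) - c_3e^(-3t), v(t) = 2c_1e^(3t) + c_2e^(-t) - 2c_3e^(-3t), w(t) = -2c_1e^(3t) + 3c_3e^(-3t)

Coefficient matrix A = [[15, 0, 6], [32, -1, 12], [-36, 0, -15]].
det(A - λI) = 0 gives eigenvalues λ = 3, -1, -3.
For λ=3: eigenvector (1,2,-2).
For λ=-1: eigenvector (0,1,0).
For λ=-3: eigenvector (-1,-2,3).
General solution: c_1e^(3t)(1,2,-2) + c_2e^(-t)(0,1,0) + c_3e^(-3t)(-1,-2,3).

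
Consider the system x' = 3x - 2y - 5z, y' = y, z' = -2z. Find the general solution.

x(t) = c_1e^(t) + c_2e^(3t) + c_3e^(-2t), y(t) = c_1e^(t), z(t) = c_3e^(-2t)

Coefficient matrix A = [[3, -2, -5], [0, 1, 0], [0, 0, -2]].
det(A - λI) = 0 gives eigenvalues λ = 1, 3, -2.
For λ=1: eigenvector (1,1,0).
For λ=3: eigenvector (1,0,0).
For λ=-2: eigenvector (1,0,1).
General solution: c_1e^(t)(1,1,0) + c_2e^(3t)(1,0,0) + c_3e^(-2t)(1,0,1).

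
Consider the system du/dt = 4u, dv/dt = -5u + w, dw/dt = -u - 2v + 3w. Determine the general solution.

Coefficient matrix A = [[4, 0, 0], [-5, 0, 1], [-1, -2, 3]].
det(A - λI) = 0 gives eigenvalues λ = 1, 2, 4.
For λ=1: eigenvector (0,-1,-1).
For λ=2: eigenvector (0,1,2).
For λ=4: eigenvector (1,-1,1).
General solution: K_1e^(t)(0,-1,-1) + K_2e^(2t)(0,1,2) + K_3e^(4t)(1,-1,1).

u(t) = K_3e^(4t), v(t) = -K_1e^(t) + K_2e^(2t) - K_3e^(4t), w(t) = -K_1e^(t) + 2K_2e^(2t) + K_3e^(4t)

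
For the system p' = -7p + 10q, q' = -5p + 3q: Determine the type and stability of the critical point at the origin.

A = [[-7,10],[-5,3]]; det(A-λI) = λ^2 + 4λ + 29.
λ = -2 ± 5i: negative real part.

stable spiral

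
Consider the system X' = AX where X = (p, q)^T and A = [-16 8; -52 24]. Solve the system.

p(t) = c_1e^(4t)sin(4t) - c_1e^(4t)cos(4t) - c_2e^(4t)sin(4t) - c_2e^(4t)cos(4t), q(t) = 3c_1e^(4t)sin(4t) - 2c_1e^(4t)cos(4t) - 2c_2e^(4t)sin(4t) - 3c_2e^(4t)cos(4t)

Coefficient matrix A = [[-16, 8], [-52, 24]].
Characteristic polynomial det(A - λI) = λ^2 - 8λ + 32 = 0.
Eigenvalues λ = 4 ± 4i (complex conjugate pair).
For λ=4+4i: an eigenvector is (-1,-2) - i(1,3) = (-1 - i, -2 - 3i).
A real fundamental pair from Re and Im of e^((4+4i)t)v: X_1 = e^(4t)(cos(4t)·(-1,-2) + sin(4t)·(1,3)), X_2 = e^(4t)(sin(4t)·(-1,-2) - cos(4t)·(1,3)).
General solution: c_1X_1 + c_2X_2.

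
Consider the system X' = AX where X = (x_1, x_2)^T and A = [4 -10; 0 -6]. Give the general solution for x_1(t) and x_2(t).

Coefficient matrix A = [[4, -10], [0, -6]].
Characteristic polynomial det(A - λI) = λ^2 + 2λ - 24 = 0.
Eigenvalues λ = 4, -6.
For λ=4: (A-λI) row 1 is [0, -10], so an eigenvector is (-1, 0).
For λ=-6: (A-λI) row 1 is [10, -10], so an eigenvector is (1, 1).
General solution: C_1e^(4t)(-1,0) + C_2e^(-6t)(1,1).

x_1(t) = -C_1e^(4t) + C_2e^(-6t), x_2(t) = C_2e^(-6t)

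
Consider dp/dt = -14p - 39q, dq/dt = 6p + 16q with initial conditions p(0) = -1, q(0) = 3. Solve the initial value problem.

p(t) = -34e^(t)sin(3t) - e^(t)cos(3t), q(t) = 13e^(t)sin(3t) + 3e^(t)cos(3t)

Coefficient matrix A = [[-14, -39], [6, 16]].
Characteristic polynomial det(A - λI) = λ^2 - 2λ + 10 = 0.
Eigenvalues λ = 1 ± 3i (complex conjugate pair).
For λ=1+3i: an eigenvector is (2,-1) - i(3,-1) = (2 - 3i, -1 + i).
A real fundamental pair from Re and Im of e^((1+3i)t)v: X_1 = e^(t)(cos(3t)·(2,-1) + sin(3t)·(3,-1)), X_2 = e^(t)(sin(3t)·(2,-1) - cos(3t)·(3,-1)).
General solution: c_1X_1 + c_2X_2.
Applying p(0)=-1, q(0)=3 gives c_1=-8, c_2=-5.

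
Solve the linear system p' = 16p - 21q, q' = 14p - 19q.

Coefficient matrix A = [[16, -21], [14, -19]].
Characteristic polynomial det(A - λI) = λ^2 + 3λ - 10 = 0.
Eigenvalues λ = -5, 2.
For λ=-5: (A-λI) row 1 is [21, -21], so an eigenvector is (-1, -1).
For λ=2: (A-λI) row 1 is [14, -21], so an eigenvector is (3, 2).
General solution: C_1e^(-5t)(-1,-1) + C_2e^(2t)(3,2).

p(t) = -C_1e^(-5t) + 3C_2e^(2t), q(t) = -C_1e^(-5t) + 2C_2e^(2t)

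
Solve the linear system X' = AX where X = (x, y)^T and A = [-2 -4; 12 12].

Coefficient matrix A = [[-2, -4], [12, 12]].
Characteristic polynomial det(A - λI) = λ^2 - 10λ + 24 = 0.
Eigenvalues λ = 6, 4.
For λ=6: (A-λI) row 1 is [-8, -4], so an eigenvector is (1, -2).
For λ=4: (A-λI) row 1 is [-6, -4], so an eigenvector is (-2, 3).
General solution: c_1e^(6t)(1,-2) + c_2e^(4t)(-2,3).

x(t) = c_1e^(6t) - 2c_2e^(4t), y(t) = -2c_1e^(6t) + 3c_2e^(4t)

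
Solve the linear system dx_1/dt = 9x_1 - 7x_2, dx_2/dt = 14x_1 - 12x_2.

Coefficient matrix A = [[9, -7], [14, -12]].
Characteristic polynomial det(A - λI) = λ^2 + 3λ - 10 = 0.
Eigenvalues λ = -5, 2.
For λ=-5: (A-λI) row 1 is [14, -7], so an eigenvector is (1, 2).
For λ=2: (A-λI) row 1 is [7, -7], so an eigenvector is (1, 1).
General solution: C_1e^(-5t)(1,2) + C_2e^(2t)(1,1).

x_1(t) = C_1e^(-5t) + C_2e^(2t), x_2(t) = 2C_1e^(-5t) + C_2e^(2t)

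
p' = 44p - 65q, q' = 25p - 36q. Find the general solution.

Coefficient matrix A = [[44, -65], [25, -36]].
Characteristic polynomial det(A - λI) = λ^2 - 8λ + 41 = 0.
Eigenvalues λ = 4 ± 5i (complex conjugate pair).
For λ=4+5i: an eigenvector is (-2,-1) - i(-3,-2) = (-2 + 3i, -1 + 2i).
A real fundamental pair from Re and Im of e^((4+5i)t)v: X_1 = e^(4t)(cos(5t)·(-2,-1) + sin(5t)·(-3,-2)), X_2 = e^(4t)(sin(5t)·(-2,-1) - cos(5t)·(-3,-2)).
General solution: K_1X_1 + K_2X_2.

p(t) = -3K_1e^(4t)sin(5t) - 2K_1e^(4t)cos(5t) - 2K_2e^(4t)sin(5t) + 3K_2e^(4t)cos(5t), q(t) = -2K_1e^(4t)sin(5t) - K_1e^(4t)cos(5t) - K_2e^(4t)sin(5t) + 2K_2e^(4t)cos(5t)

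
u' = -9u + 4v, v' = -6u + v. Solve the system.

u(t) = -2C_1e^(-3t) - C_2e^(-5t), v(t) = -3C_1e^(-3t) - C_2e^(-5t)

Coefficient matrix A = [[-9, 4], [-6, 1]].
Characteristic polynomial det(A - λI) = λ^2 + 8λ + 15 = 0.
Eigenvalues λ = -3, -5.
For λ=-3: (A-λI) row 1 is [-6, 4], so an eigenvector is (-2, -3).
For λ=-5: (A-λI) row 1 is [-4, 4], so an eigenvector is (-1, -1).
General solution: C_1e^(-3t)(-2,-3) + C_2e^(-5t)(-1,-1).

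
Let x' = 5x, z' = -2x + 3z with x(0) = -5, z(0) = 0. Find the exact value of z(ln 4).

4800

A = [[5,0],[-2,3]]; eigenvalues λ = 5, 3.
Eigenvectors: (1,-1) for λ=5, (0,1) for λ=3.
From the initial condition, c_1 = -5, c_2 = -5.
z(ln 4) = (-5)(4^5)(-1) + (-5)(4^3)(1) = 4800.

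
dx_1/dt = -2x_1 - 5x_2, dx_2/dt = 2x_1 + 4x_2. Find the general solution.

x_1(t) = K_1e^(t)sin(t) - 2K_1e^(t)cos(t) - 2K_2e^(t)sin(t) - K_2e^(t)cos(t), x_2(t) = -K_1e^(t)sin(t) + K_1e^(t)cos(t) + K_2e^(t)sin(t) + K_2e^(t)cos(t)

Coefficient matrix A = [[-2, -5], [2, 4]].
Characteristic polynomial det(A - λI) = λ^2 - 2λ + 2 = 0.
Eigenvalues λ = 1 ± i (complex conjugate pair).
For λ=1+i: an eigenvector is (-2,1) - i(1,-1) = (-2 - i, 1 + i).
A real fundamental pair from Re and Im of e^((1+i)t)v: X_1 = e^(t)(cos(t)·(-2,1) + sin(t)·(1,-1)), X_2 = e^(t)(sin(t)·(-2,1) - cos(t)·(1,-1)).
General solution: K_1X_1 + K_2X_2.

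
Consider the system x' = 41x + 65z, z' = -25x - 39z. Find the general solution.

x(t) = -2c_1e^(t)sin(5t) + 3c_1e^(t)cos(5t) + 3c_2e^(t)sin(5t) + 2c_2e^(t)cos(5t), z(t) = c_1e^(t)sin(5t) - 2c_1e^(t)cos(5t) - 2c_2e^(t)sin(5t) - c_2e^(t)cos(5t)

Coefficient matrix A = [[41, 65], [-25, -39]].
Characteristic polynomial det(A - λI) = λ^2 - 2λ + 26 = 0.
Eigenvalues λ = 1 ± 5i (complex conjugate pair).
For λ=1+5i: an eigenvector is (3,-2) - i(-2,1) = (3 + 2i, -2 - i).
A real fundamental pair from Re and Im of e^((1+5i)t)v: X_1 = e^(t)(cos(5t)·(3,-2) + sin(5t)·(-2,1)), X_2 = e^(t)(sin(5t)·(3,-2) - cos(5t)·(-2,1)).
General solution: c_1X_1 + c_2X_2.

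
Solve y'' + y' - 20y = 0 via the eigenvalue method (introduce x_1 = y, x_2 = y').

Let x_1 = y, x_2 = y'. Then x_1' = x_2 and x_2' = 20x_1 - x_2.
A = [[0,1],[20,-1]]; det(A-λI) = λ^2 + λ - 20.
Eigenvalues λ = -5, 4 with eigenvectors (1,-5), (1,4).

y(t) = C_1e^(-5t) + C_2e^(4t)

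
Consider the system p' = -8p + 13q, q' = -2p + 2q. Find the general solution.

Coefficient matrix A = [[-8, 13], [-2, 2]].
Characteristic polynomial det(A - λI) = λ^2 + 6λ + 10 = 0.
Eigenvalues λ = -3 ± i (complex conjugate pair).
For λ=-3+i: an eigenvector is (3,1) - i(-2,-1) = (3 + 2i, 1 + i).
A real fundamental pair from Re and Im of e^((-3+i)t)v: X_1 = e^(-3t)(cos(t)·(3,1) + sin(t)·(-2,-1)), X_2 = e^(-3t)(sin(t)·(3,1) - cos(t)·(-2,-1)).
General solution: K_1X_1 + K_2X_2.

p(t) = -2K_1e^(-3t)sin(t) + 3K_1e^(-3t)cos(t) + 3K_2e^(-3t)sin(t) + 2K_2e^(-3t)cos(t), q(t) = -K_1e^(-3t)sin(t) + K_1e^(-3t)cos(t) + K_2e^(-3t)sin(t) + K_2e^(-3t)cos(t)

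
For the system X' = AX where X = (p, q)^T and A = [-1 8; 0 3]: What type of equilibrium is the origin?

A = [[-1,8],[0,3]]; det(A-λI) = λ^2 - 2λ - 3.
λ = -1, 3: opposite signs.

saddle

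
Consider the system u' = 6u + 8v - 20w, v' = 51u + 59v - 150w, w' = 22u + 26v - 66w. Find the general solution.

u(t) = C_1e^(-2t) - C_3e^(2t), v(t) = 9C_1e^(-2t) + 5C_2e^(-t) - 7C_3e^(2t), w(t) = 4C_1e^(-2t) + 2C_2e^(-t) - 3C_3e^(2t)

Coefficient matrix A = [[6, 8, -20], [51, 59, -150], [22, 26, -66]].
det(A - λI) = 0 gives eigenvalues λ = -2, -1, 2.
For λ=-2: eigenvector (1,9,4).
For λ=-1: eigenvector (0,5,2).
For λ=2: eigenvector (-1,-7,-3).
General solution: C_1e^(-2t)(1,9,4) + C_2e^(-t)(0,5,2) + C_3e^(2t)(-1,-7,-3).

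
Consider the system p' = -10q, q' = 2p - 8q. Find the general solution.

p(t) = 2C_1e^(-4t)sin(2t) + C_1e^(-4t)cos(2t) + C_2e^(-4t)sin(2t) - 2C_2e^(-4t)cos(2t), q(t) = C_1e^(-4t)sin(2t) - C_2e^(-4t)cos(2t)

Coefficient matrix A = [[0, -10], [2, -8]].
Characteristic polynomial det(A - λI) = λ^2 + 8λ + 20 = 0.
Eigenvalues λ = -4 ± 2i (complex conjugate pair).
For λ=-4+2i: an eigenvector is (1,0) - i(2,1) = (1 - 2i, 0 - i).
A real fundamental pair from Re and Im of e^((-4+2i)t)v: X_1 = e^(-4t)(cos(2t)·(1,0) + sin(2t)·(2,1)), X_2 = e^(-4t)(sin(2t)·(1,0) - cos(2t)·(2,1)).
General solution: C_1X_1 + C_2X_2.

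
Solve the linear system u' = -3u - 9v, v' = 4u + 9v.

Coefficient matrix A = [[-3, -9], [4, 9]].
Characteristic polynomial det(A - λI) = λ^2 - 6λ + 9 = 0.
Single eigenvalue λ = 3 with algebraic multiplicity 2.
Eigenvector v = (3,-2); generalized eigenvector w with (A-λI)w=v is (1,-1).
General solution: e^(3t)[K_1·v + K_2·(t·v + w)].

u(t) = 3K_1e^(3t) + 3K_2te^(3t) + K_2e^(3t), v(t) = -2K_1e^(3t) - 2K_2te^(3t) - K_2e^(3t)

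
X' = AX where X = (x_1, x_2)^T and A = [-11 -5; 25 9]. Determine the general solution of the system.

Coefficient matrix A = [[-11, -5], [25, 9]].
Characteristic polynomial det(A - λI) = λ^2 + 2λ + 26 = 0.
Eigenvalues λ = -1 ± 5i (complex conjugate pair).
For λ=-1+5i: an eigenvector is (1,-2) - i(0,1) = (1, -2 - i).
A real fundamental pair from Re and Im of e^((-1+5i)t)v: X_1 = e^(-t)(cos(5t)·(1,-2) + sin(5t)·(0,1)), X_2 = e^(-t)(sin(5t)·(1,-2) - cos(5t)·(0,1)).
General solution: C_1X_1 + C_2X_2.

x_1(t) = C_1e^(-t)cos(5t) + C_2e^(-t)sin(5t), x_2(t) = C_1e^(-t)sin(5t) - 2C_1e^(-t)cos(5t) - 2C_2e^(-t)sin(5t) - C_2e^(-t)cos(5t)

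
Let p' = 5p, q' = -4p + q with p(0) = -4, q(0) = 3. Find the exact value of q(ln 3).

A = [[5,0],[-4,1]]; eigenvalues λ = 5, 1.
Eigenvectors: (1,-1) for λ=5, (0,1) for λ=1.
From the initial condition, c_1 = -4, c_2 = -1.
q(ln 3) = (-4)(3^5)(-1) + (-1)(3^1)(1) = 969.

969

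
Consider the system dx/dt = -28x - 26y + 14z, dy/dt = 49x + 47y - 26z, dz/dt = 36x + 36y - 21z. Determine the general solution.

x(t) = K_1e^(-2t) - 2K_2e^(-3t) + 2K_3e^(3t), y(t) = -K_1e^(-2t) + 3K_2e^(-3t) - 4K_3e^(3t), z(t) = 2K_2e^(-3t) - 3K_3e^(3t)

Coefficient matrix A = [[-28, -26, 14], [49, 47, -26], [36, 36, -21]].
det(A - λI) = 0 gives eigenvalues λ = -2, -3, 3.
For λ=-2: eigenvector (1,-1,0).
For λ=-3: eigenvector (-2,3,2).
For λ=3: eigenvector (2,-4,-3).
General solution: K_1e^(-2t)(1,-1,0) + K_2e^(-3t)(-2,3,2) + K_3e^(3t)(2,-4,-3).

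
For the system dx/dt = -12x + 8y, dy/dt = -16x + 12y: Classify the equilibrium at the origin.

A = [[-12,8],[-16,12]]; det(A-λI) = λ^2 - 16.
λ = -4, 4: opposite signs.

saddle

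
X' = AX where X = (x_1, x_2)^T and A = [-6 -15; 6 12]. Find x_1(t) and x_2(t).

x_1(t) = -2c_1e^(3t)sin(3t) - c_1e^(3t)cos(3t) - c_2e^(3t)sin(3t) + 2c_2e^(3t)cos(3t), x_2(t) = c_1e^(3t)sin(3t) + c_1e^(3t)cos(3t) + c_2e^(3t)sin(3t) - c_2e^(3t)cos(3t)

Coefficient matrix A = [[-6, -15], [6, 12]].
Characteristic polynomial det(A - λI) = λ^2 - 6λ + 18 = 0.
Eigenvalues λ = 3 ± 3i (complex conjugate pair).
For λ=3+3i: an eigenvector is (-1,1) - i(-2,1) = (-1 + 2i, 1 - i).
A real fundamental pair from Re and Im of e^((3+3i)t)v: X_1 = e^(3t)(cos(3t)·(-1,1) + sin(3t)·(-2,1)), X_2 = e^(3t)(sin(3t)·(-1,1) - cos(3t)·(-2,1)).
General solution: c_1X_1 + c_2X_2.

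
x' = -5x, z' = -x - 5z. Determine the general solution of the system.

Coefficient matrix A = [[-5, 0], [-1, -5]].
Characteristic polynomial det(A - λI) = λ^2 + 10λ + 25 = 0.
Single eigenvalue λ = -5 with algebraic multiplicity 2.
Eigenvector v = (0,-1); generalized eigenvector w with (A-λI)w=v is (1,0).
General solution: e^(-5t)[C_1·v + C_2·(t·v + w)].

x(t) = C_2e^(-5t), z(t) = -C_1e^(-5t) - C_2te^(-5t)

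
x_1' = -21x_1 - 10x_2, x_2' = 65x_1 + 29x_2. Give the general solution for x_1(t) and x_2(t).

Coefficient matrix A = [[-21, -10], [65, 29]].
Characteristic polynomial det(A - λI) = λ^2 - 8λ + 41 = 0.
Eigenvalues λ = 4 ± 5i (complex conjugate pair).
For λ=4+5i: an eigenvector is (-1,3) - i(-1,2) = (-1 + i, 3 - 2i).
A real fundamental pair from Re and Im of e^((4+5i)t)v: X_1 = e^(4t)(cos(5t)·(-1,3) + sin(5t)·(-1,2)), X_2 = e^(4t)(sin(5t)·(-1,3) - cos(5t)·(-1,2)).
General solution: C_1X_1 + C_2X_2.

x_1(t) = -C_1e^(4t)sin(5t) - C_1e^(4t)cos(5t) - C_2e^(4t)sin(5t) + C_2e^(4t)cos(5t), x_2(t) = 2C_1e^(4t)sin(5t) + 3C_1e^(4t)cos(5t) + 3C_2e^(4t)sin(5t) - 2C_2e^(4t)cos(5t)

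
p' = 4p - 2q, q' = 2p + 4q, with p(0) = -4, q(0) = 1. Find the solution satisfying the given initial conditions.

Coefficient matrix A = [[4, -2], [2, 4]].
Characteristic polynomial det(A - λI) = λ^2 - 8λ + 20 = 0.
Eigenvalues λ = 4 ± 2i (complex conjugate pair).
For λ=4+2i: an eigenvector is (0,-1) - i(1,0) = (0 - i, -1).
A real fundamental pair from Re and Im of e^((4+2i)t)v: X_1 = e^(4t)(cos(2t)·(0,-1) + sin(2t)·(1,0)), X_2 = e^(4t)(sin(2t)·(0,-1) - cos(2t)·(1,0)).
General solution: K_1X_1 + K_2X_2.
Applying p(0)=-4, q(0)=1 gives K_1=-1, K_2=4.

p(t) = -e^(4t)sin(2t) - 4e^(4t)cos(2t), q(t) = -4e^(4t)sin(2t) + e^(4t)cos(2t)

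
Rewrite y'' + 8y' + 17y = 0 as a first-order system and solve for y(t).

Let x_1 = y, x_2 = y'. Then x_1' = x_2 and x_2' = -17x_1 - 8x_2.
A = [[0,1],[-17,-8]]; det(A-λI) = λ^2 + 8λ + 17.
Eigenvalues λ = -4 ± i.

y(t) = c_1e^(-4t)cos(t) + c_2e^(-4t)sin(t)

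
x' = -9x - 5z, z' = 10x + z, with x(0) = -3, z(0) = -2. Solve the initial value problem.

x(t) = 5e^(-4t)sin(5t) - 3e^(-4t)cos(5t), z(t) = -8e^(-4t)sin(5t) - 2e^(-4t)cos(5t)

Coefficient matrix A = [[-9, -5], [10, 1]].
Characteristic polynomial det(A - λI) = λ^2 + 8λ + 41 = 0.
Eigenvalues λ = -4 ± 5i (complex conjugate pair).
For λ=-4+5i: an eigenvector is (-1,1) - i(0,-1) = (-1, 1 + i).
A real fundamental pair from Re and Im of e^((-4+5i)t)v: X_1 = e^(-4t)(cos(5t)·(-1,1) + sin(5t)·(0,-1)), X_2 = e^(-4t)(sin(5t)·(-1,1) - cos(5t)·(0,-1)).
General solution: K_1X_1 + K_2X_2.
Applying x(0)=-3, z(0)=-2 gives K_1=3, K_2=-5.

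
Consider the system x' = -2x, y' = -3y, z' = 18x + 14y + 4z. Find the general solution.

x(t) = K_1e^(-2t), y(t) = K_2e^(-3t), z(t) = -3K_1e^(-2t) - 2K_2e^(-3t) + K_3e^(4t)

Coefficient matrix A = [[-2, 0, 0], [0, -3, 0], [18, 14, 4]].
det(A - λI) = 0 gives eigenvalues λ = -2, -3, 4.
For λ=-2: eigenvector (1,0,-3).
For λ=-3: eigenvector (0,1,-2).
For λ=4: eigenvector (0,0,1).
General solution: K_1e^(-2t)(1,0,-3) + K_2e^(-3t)(0,1,-2) + K_3e^(4t)(0,0,1).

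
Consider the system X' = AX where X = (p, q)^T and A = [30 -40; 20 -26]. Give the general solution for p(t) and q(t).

Coefficient matrix A = [[30, -40], [20, -26]].
Characteristic polynomial det(A - λI) = λ^2 - 4λ + 20 = 0.
Eigenvalues λ = 2 ± 4i (complex conjugate pair).
For λ=2+4i: an eigenvector is (3,2) - i(1,1) = (3 - i, 2 - i).
A real fundamental pair from Re and Im of e^((2+4i)t)v: X_1 = e^(2t)(cos(4t)·(3,2) + sin(4t)·(1,1)), X_2 = e^(2t)(sin(4t)·(3,2) - cos(4t)·(1,1)).
General solution: K_1X_1 + K_2X_2.

p(t) = K_1e^(2t)sin(4t) + 3K_1e^(2t)cos(4t) + 3K_2e^(2t)sin(4t) - K_2e^(2t)cos(4t), q(t) = K_1e^(2t)sin(4t) + 2K_1e^(2t)cos(4t) + 2K_2e^(2t)sin(4t) - K_2e^(2t)cos(4t)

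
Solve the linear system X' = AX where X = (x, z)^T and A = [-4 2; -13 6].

Coefficient matrix A = [[-4, 2], [-13, 6]].
Characteristic polynomial det(A - λI) = λ^2 - 2λ + 2 = 0.
Eigenvalues λ = 1 ± i (complex conjugate pair).
For λ=1+i: an eigenvector is (-1,-2) - i(1,3) = (-1 - i, -2 - 3i).
A real fundamental pair from Re and Im of e^((1+i)t)v: X_1 = e^(t)(cos(t)·(-1,-2) + sin(t)·(1,3)), X_2 = e^(t)(sin(t)·(-1,-2) - cos(t)·(1,3)).
General solution: K_1X_1 + K_2X_2.

x(t) = K_1e^(t)sin(t) - K_1e^(t)cos(t) - K_2e^(t)sin(t) - K_2e^(t)cos(t), z(t) = 3K_1e^(t)sin(t) - 2K_1e^(t)cos(t) - 2K_2e^(t)sin(t) - 3K_2e^(t)cos(t)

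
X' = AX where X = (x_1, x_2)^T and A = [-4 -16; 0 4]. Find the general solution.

x_1(t) = 2K_1e^(4t) - K_2e^(-4t), x_2(t) = -K_1e^(4t)

Coefficient matrix A = [[-4, -16], [0, 4]].
Characteristic polynomial det(A - λI) = λ^2 - 16 = 0.
Eigenvalues λ = 4, -4.
For λ=4: (A-λI) row 1 is [-8, -16], so an eigenvector is (2, -1).
For λ=-4: (A-λI) row 1 is [0, -16], so an eigenvector is (-1, 0).
General solution: K_1e^(4t)(2,-1) + K_2e^(-4t)(-1,0).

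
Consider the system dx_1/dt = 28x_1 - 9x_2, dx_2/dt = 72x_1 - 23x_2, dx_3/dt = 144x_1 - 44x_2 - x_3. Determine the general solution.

Coefficient matrix A = [[28, -9, 0], [72, -23, 0], [144, -44, -1]].
det(A - λI) = 0 gives eigenvalues λ = 4, -1, 1.
For λ=4: eigenvector (-3,-8,-16).
For λ=-1: eigenvector (0,0,1).
For λ=1: eigenvector (-1,-3,-6).
General solution: c_1e^(4t)(-3,-8,-16) + c_2e^(-t)(0,0,1) + c_3e^(t)(-1,-3,-6).

x_1(t) = -3c_1e^(4t) - c_3e^(t), x_2(t) = -8c_1e^(4t) - 3c_3e^(t), x_3(t) = -16c_1e^(4t) + c_2e^(-t) - 6c_3e^(t)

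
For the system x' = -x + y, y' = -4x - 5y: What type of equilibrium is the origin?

stable improper node

A = [[-1,1],[-4,-5]]; det(A-λI) = λ^2 + 6λ + 9.
repeated λ = -3 with a single eigenvector.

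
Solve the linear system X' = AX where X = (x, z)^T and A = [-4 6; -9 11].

Coefficient matrix A = [[-4, 6], [-9, 11]].
Characteristic polynomial det(A - λI) = λ^2 - 7λ + 10 = 0.
Eigenvalues λ = 5, 2.
For λ=5: (A-λI) row 1 is [-9, 6], so an eigenvector is (-2, -3).
For λ=2: (A-λI) row 1 is [-6, 6], so an eigenvector is (-1, -1).
General solution: C_1e^(5t)(-2,-3) + C_2e^(2t)(-1,-1).

x(t) = -2C_1e^(5t) - C_2e^(2t), z(t) = -3C_1e^(5t) - C_2e^(2t)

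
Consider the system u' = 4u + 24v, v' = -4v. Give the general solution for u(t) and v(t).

u(t) = -C_1e^(4t) + 3C_2e^(-4t), v(t) = -C_2e^(-4t)

Coefficient matrix A = [[4, 24], [0, -4]].
Characteristic polynomial det(A - λI) = λ^2 - 16 = 0.
Eigenvalues λ = 4, -4.
For λ=4: (A-λI) row 1 is [0, 24], so an eigenvector is (-1, 0).
For λ=-4: (A-λI) row 1 is [8, 24], so an eigenvector is (3, -1).
General solution: C_1e^(4t)(-1,0) + C_2e^(-4t)(3,-1).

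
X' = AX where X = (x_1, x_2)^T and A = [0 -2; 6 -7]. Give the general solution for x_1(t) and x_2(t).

Coefficient matrix A = [[0, -2], [6, -7]].
Characteristic polynomial det(A - λI) = λ^2 + 7λ + 12 = 0.
Eigenvalues λ = -4, -3.
For λ=-4: (A-λI) row 1 is [4, -2], so an eigenvector is (1, 2).
For λ=-3: (A-λI) row 1 is [3, -2], so an eigenvector is (2, 3).
General solution: K_1e^(-4t)(1,2) + K_2e^(-3t)(2,3).

x_1(t) = K_1e^(-4t) + 2K_2e^(-3t), x_2(t) = 2K_1e^(-4t) + 3K_2e^(-3t)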